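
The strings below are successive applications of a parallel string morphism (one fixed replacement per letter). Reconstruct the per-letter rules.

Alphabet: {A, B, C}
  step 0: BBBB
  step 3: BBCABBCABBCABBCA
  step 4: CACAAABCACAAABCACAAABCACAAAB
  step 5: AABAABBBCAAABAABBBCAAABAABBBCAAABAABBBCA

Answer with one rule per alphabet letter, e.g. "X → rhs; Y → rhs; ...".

  step 4 ⇒ step 5: CACAAABCACAAABCACAAABCACAAAB ⇒ AA·B·AA·B·B·B·CA·AA·B·AA·B·B·B·CA·AA·B·AA·B·B·B·CA·AA·B·AA·B·B·B·CA
    A ↦ B
    B ↦ CA
    C ↦ AA

A->B, B->CA, C->AA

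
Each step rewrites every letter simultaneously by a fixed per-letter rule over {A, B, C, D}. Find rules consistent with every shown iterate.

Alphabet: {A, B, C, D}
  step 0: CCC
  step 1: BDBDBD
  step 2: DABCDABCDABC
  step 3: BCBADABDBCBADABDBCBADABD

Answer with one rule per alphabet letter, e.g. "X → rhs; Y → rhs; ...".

  step 2 ⇒ step 3: DABCDABCDABC ⇒ BC·BA·DA·BD·BC·BA·DA·BD·BC·BA·DA·BD
    A ↦ BA
    B ↦ DA
    C ↦ BD
    D ↦ BC

A->BA, B->DA, C->BD, D->BC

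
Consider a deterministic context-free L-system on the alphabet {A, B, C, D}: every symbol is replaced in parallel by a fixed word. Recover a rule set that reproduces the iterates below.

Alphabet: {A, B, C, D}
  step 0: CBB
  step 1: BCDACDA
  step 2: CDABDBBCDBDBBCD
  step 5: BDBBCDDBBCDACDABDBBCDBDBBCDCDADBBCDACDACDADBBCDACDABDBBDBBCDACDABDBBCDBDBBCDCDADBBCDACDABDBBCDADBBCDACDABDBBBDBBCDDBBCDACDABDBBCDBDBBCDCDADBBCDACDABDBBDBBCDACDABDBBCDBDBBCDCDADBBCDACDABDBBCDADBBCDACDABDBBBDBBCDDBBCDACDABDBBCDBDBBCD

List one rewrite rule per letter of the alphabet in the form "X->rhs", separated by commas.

  step 1 ⇒ step 2: BCDACDA ⇒ CDA·B·DBB·CD·B·DBB·CD
    A ↦ CD
    B ↦ CDA
    C ↦ B
    D ↦ DBB

A->CD, B->CDA, C->B, D->DBB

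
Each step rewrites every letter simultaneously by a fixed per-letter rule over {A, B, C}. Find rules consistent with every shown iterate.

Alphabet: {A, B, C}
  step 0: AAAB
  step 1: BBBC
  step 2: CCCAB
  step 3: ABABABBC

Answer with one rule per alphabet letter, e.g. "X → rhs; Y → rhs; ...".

A->B, B->C, C->AB

  step 2 ⇒ step 3: CCCAB ⇒ AB·AB·AB·B·C
    A ↦ B
    B ↦ C
    C ↦ AB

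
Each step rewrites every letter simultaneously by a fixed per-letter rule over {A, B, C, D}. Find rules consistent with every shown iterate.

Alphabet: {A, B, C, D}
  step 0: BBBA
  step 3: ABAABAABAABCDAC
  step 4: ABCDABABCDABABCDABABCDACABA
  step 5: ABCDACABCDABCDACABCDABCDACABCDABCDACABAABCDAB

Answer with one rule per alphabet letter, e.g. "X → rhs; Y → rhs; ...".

  step 4 ⇒ step 5: ABCDABABCDABABCDABABCDACABA ⇒ AB·CD·A·C·AB·CD·AB·CD·A·C·AB·CD·AB·CD·A·C·AB·CD·AB·CD·A·C·AB·A·AB·CD·AB
    A ↦ AB
    B ↦ CD
    C ↦ A
    D ↦ C

A->AB, B->CD, C->A, D->C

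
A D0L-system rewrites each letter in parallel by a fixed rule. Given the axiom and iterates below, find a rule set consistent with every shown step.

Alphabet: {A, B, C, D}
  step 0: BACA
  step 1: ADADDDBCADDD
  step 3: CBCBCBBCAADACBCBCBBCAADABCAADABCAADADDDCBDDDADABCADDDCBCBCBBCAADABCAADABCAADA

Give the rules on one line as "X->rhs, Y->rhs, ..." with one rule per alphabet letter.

A->DDD, B->ADA, C->BCA, D->CB

  step 0 ⇒ step 1: BACA ⇒ ADA·DDD·BCA·DDD
    A ↦ DDD
    B ↦ ADA
    C ↦ BCA
    D ↦ CB  (constrained at step 1)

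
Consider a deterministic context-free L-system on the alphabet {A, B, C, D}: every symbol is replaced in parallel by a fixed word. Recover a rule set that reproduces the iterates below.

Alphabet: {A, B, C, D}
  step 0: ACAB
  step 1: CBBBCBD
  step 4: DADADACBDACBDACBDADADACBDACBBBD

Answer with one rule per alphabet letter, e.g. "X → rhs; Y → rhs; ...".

A->CB, B->D, C->BB, D->DA

  step 0 ⇒ step 1: ACAB ⇒ CB·BB·CB·D
    A ↦ CB
    B ↦ D
    C ↦ BB
    D ↦ DA  (constrained at step 1)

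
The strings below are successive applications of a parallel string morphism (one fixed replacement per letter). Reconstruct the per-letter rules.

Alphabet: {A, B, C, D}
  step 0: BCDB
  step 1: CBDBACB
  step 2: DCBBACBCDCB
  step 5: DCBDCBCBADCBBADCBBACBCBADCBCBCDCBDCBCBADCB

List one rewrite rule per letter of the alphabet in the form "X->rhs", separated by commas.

  step 1 ⇒ step 2: CBDBACB ⇒ D·CB·BA·CB·C·D·CB
    A ↦ C
    B ↦ CB
    C ↦ D
    D ↦ BA

A->C, B->CB, C->D, D->BA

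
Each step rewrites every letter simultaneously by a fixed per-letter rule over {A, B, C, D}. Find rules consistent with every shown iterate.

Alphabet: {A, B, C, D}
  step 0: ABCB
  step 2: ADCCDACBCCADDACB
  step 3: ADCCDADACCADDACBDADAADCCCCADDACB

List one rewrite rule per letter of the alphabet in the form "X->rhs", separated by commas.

A->AD, B->CB, C->DA, D->CC

  step 2 ⇒ step 3: ADCCDACBCCADDACB ⇒ AD·CC·DA·DA·CC·AD·DA·CB·DA·DA·AD·CC·CC·AD·DA·CB
    A ↦ AD
    B ↦ CB
    C ↦ DA
    D ↦ CC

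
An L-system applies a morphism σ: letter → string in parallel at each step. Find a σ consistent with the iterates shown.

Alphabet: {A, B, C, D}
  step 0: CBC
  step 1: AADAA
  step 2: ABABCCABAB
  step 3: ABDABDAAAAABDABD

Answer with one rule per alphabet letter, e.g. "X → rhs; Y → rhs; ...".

  step 2 ⇒ step 3: ABABCCABAB ⇒ AB·D·AB·D·AA·AA·AB·D·AB·D
    A ↦ AB
    B ↦ D
    C ↦ AA
  step 1 ⇒ step 2: AADAA ⇒ AB·AB·CC·AB·AB
    D ↦ CC

A->AB, B->D, C->AA, D->CC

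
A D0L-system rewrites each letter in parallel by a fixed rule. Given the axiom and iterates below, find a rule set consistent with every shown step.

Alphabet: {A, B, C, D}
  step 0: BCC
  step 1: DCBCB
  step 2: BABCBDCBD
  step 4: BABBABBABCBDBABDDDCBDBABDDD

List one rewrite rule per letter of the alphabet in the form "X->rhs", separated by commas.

A->D, B->D, C->CB, D->BAB

  step 1 ⇒ step 2: DCBCB ⇒ BAB·CB·D·CB·D
    B ↦ D
    C ↦ CB
    D ↦ BAB
    A ↦ D  (constrained at step 2)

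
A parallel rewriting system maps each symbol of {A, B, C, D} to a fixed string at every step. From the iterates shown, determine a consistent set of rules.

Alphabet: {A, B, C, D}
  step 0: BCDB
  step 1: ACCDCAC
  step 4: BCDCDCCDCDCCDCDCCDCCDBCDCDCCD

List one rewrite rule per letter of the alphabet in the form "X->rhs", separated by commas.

  step 0 ⇒ step 1: BCDB ⇒ AC·CD·C·AC
    B ↦ AC
    C ↦ CD
    D ↦ C
    A ↦ B  (constrained at step 1)

A->B, B->AC, C->CD, D->C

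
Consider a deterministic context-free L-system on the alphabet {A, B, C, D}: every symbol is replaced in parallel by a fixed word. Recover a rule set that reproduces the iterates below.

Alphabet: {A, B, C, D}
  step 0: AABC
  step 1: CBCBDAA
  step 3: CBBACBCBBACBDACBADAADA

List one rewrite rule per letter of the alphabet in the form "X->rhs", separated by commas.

A->CB, B->DA, C->A, D->BA

  step 0 ⇒ step 1: AABC ⇒ CB·CB·DA·A
    A ↦ CB
    B ↦ DA
    C ↦ A
    D ↦ BA  (constrained at step 1)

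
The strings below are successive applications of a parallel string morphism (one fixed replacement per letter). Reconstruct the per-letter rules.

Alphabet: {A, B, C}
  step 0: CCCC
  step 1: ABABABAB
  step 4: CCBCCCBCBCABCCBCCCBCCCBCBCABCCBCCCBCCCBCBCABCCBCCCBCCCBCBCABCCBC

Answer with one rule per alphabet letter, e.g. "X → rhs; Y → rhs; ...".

A->CC, B->BC, C->AB

  step 0 ⇒ step 1: CCCC ⇒ AB·AB·AB·AB
    C ↦ AB
    A ↦ CC  (constrained at step 1)
    B ↦ BC  (constrained at step 1)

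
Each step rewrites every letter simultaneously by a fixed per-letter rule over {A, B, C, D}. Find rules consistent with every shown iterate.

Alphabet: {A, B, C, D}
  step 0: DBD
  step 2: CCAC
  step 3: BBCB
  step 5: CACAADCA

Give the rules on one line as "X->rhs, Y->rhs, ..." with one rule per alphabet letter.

A->C, B->AD, C->B, D->A

  step 2 ⇒ step 3: CCAC ⇒ B·B·C·B
    A ↦ C
    C ↦ B
    B ↦ AD  (constrained at step 0)
    D ↦ A  (constrained at step 0)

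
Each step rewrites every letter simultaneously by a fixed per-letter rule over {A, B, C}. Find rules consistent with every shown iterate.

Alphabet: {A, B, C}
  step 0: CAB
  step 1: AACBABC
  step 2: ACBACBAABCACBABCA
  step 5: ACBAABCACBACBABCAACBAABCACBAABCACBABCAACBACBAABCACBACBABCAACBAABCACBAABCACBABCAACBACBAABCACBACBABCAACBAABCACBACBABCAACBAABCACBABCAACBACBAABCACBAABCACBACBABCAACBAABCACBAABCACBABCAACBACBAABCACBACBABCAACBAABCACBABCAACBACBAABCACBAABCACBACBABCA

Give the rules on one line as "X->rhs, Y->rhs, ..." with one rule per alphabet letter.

  step 1 ⇒ step 2: AACBABC ⇒ ACB·ACB·A·ABC·ACB·ABC·A
    A ↦ ACB
    B ↦ ABC
    C ↦ A

A->ACB, B->ABC, C->A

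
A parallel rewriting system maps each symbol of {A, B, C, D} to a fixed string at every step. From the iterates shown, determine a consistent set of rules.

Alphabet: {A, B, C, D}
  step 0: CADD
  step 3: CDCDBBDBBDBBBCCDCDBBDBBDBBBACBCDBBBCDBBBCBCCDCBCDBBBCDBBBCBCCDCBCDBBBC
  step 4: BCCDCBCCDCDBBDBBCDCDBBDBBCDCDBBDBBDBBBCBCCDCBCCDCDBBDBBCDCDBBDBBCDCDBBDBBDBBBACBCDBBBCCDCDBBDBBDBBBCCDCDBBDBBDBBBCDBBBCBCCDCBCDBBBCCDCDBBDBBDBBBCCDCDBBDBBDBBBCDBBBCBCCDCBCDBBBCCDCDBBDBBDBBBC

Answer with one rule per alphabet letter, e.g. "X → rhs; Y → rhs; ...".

  step 3 ⇒ step 4: CDCDBBDBBDBBBCCDCDBBDBBDBBBACBCDBBBCDBBBCBCCDCBCDBBBCDBBBCBCCDCBCDBBBC ⇒ BC·CDC·BC·CDC·DBB·DBB·CDC·DBB·DBB·CDC·DBB·DBB·DBB·BC·BC·CDC·BC·CDC·DBB·DBB·CDC·DBB·DBB·CDC·DBB·DBB·DBB·BAC·BC·DBB·BC·CDC·DBB·DBB·DBB·BC·CDC·DBB·DBB·DBB·BC·DBB·BC·BC·CDC·BC·DBB·BC·CDC·DBB·DBB·DBB·BC·CDC·DBB·DBB·DBB·BC·DBB·BC·BC·CDC·BC·DBB·BC·CDC·DBB·DBB·DBB·BC
    A ↦ BAC
    B ↦ DBB
    C ↦ BC
    D ↦ CDC

A->BAC, B->DBB, C->BC, D->CDC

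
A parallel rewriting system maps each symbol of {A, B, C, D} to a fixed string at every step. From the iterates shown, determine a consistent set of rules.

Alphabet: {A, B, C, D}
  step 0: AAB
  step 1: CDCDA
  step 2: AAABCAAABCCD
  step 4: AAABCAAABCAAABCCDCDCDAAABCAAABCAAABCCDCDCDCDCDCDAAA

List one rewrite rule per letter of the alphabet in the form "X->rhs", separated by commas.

  step 1 ⇒ step 2: CDCDA ⇒ AA·ABC·AA·ABC·CD
    A ↦ CD
    C ↦ AA
    D ↦ ABC
  step 0 ⇒ step 1: AAB ⇒ CD·CD·A
    B ↦ A

A->CD, B->A, C->AA, D->ABC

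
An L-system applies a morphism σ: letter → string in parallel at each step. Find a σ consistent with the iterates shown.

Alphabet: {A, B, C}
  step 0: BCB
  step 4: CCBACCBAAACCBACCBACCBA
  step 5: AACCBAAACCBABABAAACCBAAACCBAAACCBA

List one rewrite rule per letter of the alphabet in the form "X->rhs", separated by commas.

A->BA, B->CC, C->A

  step 4 ⇒ step 5: CCBACCBAAACCBACCBACCBA ⇒ A·A·CC·BA·A·A·CC·BA·BA·BA·A·A·CC·BA·A·A·CC·BA·A·A·CC·BA
    A ↦ BA
    B ↦ CC
    C ↦ A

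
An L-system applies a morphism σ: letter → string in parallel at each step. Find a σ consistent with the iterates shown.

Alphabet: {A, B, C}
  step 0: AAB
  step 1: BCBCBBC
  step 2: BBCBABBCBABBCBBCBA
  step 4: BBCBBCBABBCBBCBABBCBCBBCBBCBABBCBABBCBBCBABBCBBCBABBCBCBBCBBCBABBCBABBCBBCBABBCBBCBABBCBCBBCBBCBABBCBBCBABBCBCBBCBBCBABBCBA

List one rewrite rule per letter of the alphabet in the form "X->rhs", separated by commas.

  step 1 ⇒ step 2: BCBCBBC ⇒ BBC·BA·BBC·BA·BBC·BBC·BA
    B ↦ BBC
    C ↦ BA
  step 0 ⇒ step 1: AAB ⇒ BC·BC·BBC
    A ↦ BC

A->BC, B->BBC, C->BA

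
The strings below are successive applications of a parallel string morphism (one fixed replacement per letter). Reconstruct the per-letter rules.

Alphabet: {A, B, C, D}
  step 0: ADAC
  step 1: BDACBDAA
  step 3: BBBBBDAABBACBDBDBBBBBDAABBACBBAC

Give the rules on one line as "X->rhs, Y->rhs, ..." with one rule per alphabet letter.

A->BD, B->BB, C->AA, D->AC

  step 0 ⇒ step 1: ADAC ⇒ BD·AC·BD·AA
    A ↦ BD
    C ↦ AA
    D ↦ AC
    B ↦ BB  (constrained at step 1)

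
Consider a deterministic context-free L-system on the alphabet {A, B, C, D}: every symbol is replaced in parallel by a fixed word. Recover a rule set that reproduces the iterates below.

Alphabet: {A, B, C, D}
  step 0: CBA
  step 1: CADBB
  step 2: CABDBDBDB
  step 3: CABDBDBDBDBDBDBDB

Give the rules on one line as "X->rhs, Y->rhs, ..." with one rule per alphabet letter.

A->B, B->DB, C->CA, D->DB

  step 2 ⇒ step 3: CABDBDBDB ⇒ CA·B·DB·DB·DB·DB·DB·DB·DB
    A ↦ B
    B ↦ DB
    C ↦ CA
    D ↦ DB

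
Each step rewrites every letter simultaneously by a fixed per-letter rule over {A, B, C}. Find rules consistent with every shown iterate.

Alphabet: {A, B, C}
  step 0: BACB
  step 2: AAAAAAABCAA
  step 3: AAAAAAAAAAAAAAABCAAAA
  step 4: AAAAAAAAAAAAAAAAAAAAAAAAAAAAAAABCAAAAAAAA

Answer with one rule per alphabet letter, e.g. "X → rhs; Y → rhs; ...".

  step 3 ⇒ step 4: AAAAAAAAAAAAAAABCAAAA ⇒ AA·AA·AA·AA·AA·AA·AA·AA·AA·AA·AA·AA·AA·AA·AA·A·BC·AA·AA·AA·AA
    A ↦ AA
    B ↦ A
    C ↦ BC

A->AA, B->A, C->BC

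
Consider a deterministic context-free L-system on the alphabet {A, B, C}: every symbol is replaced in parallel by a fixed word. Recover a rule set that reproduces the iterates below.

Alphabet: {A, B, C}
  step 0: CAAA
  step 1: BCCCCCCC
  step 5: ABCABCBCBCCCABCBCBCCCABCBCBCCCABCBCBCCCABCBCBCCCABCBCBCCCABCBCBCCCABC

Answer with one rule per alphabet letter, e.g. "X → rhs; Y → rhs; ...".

  step 0 ⇒ step 1: CAAA ⇒ BC·CC·CC·CC
    A ↦ CC
    C ↦ BC
    B ↦ A  (constrained at step 1)

A->CC, B->A, C->BC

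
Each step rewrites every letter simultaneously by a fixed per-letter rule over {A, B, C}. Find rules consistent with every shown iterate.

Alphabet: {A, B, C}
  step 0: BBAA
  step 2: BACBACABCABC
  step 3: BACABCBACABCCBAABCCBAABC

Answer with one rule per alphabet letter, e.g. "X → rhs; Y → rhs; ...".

  step 2 ⇒ step 3: BACBACABCABC ⇒ BA·C·ABC·BA·C·ABC·C·BA·ABC·C·BA·ABC
    A ↦ C
    B ↦ BA
    C ↦ ABC

A->C, B->BA, C->ABC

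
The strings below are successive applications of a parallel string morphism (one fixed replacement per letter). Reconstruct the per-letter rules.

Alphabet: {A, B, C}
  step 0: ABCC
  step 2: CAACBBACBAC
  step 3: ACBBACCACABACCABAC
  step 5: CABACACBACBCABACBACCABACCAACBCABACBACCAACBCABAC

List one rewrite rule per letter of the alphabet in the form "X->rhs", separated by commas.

A->B, B->CA, C->AC

  step 2 ⇒ step 3: CAACBBACBAC ⇒ AC·B·B·AC·CA·CA·B·AC·CA·B·AC
    A ↦ B
    B ↦ CA
    C ↦ AC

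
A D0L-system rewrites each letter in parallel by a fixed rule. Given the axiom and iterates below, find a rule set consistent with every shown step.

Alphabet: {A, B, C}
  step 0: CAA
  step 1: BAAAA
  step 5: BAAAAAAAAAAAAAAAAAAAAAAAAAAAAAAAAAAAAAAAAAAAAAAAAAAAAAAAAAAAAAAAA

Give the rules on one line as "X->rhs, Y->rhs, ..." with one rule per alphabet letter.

  step 0 ⇒ step 1: CAA ⇒ B·AA·AA
    A ↦ AA
    C ↦ B
    B ↦ C  (constrained at step 1)

A->AA, B->C, C->B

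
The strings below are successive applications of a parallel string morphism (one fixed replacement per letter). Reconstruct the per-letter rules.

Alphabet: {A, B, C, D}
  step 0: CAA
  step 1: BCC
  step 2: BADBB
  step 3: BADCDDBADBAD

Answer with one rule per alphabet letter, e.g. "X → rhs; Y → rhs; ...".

  step 2 ⇒ step 3: BADBB ⇒ BAD·C·DD·BAD·BAD
    A ↦ C
    B ↦ BAD
    D ↦ DD
  step 0 ⇒ step 1: CAA ⇒ B·C·C
    C ↦ B

A->C, B->BAD, C->B, D->DD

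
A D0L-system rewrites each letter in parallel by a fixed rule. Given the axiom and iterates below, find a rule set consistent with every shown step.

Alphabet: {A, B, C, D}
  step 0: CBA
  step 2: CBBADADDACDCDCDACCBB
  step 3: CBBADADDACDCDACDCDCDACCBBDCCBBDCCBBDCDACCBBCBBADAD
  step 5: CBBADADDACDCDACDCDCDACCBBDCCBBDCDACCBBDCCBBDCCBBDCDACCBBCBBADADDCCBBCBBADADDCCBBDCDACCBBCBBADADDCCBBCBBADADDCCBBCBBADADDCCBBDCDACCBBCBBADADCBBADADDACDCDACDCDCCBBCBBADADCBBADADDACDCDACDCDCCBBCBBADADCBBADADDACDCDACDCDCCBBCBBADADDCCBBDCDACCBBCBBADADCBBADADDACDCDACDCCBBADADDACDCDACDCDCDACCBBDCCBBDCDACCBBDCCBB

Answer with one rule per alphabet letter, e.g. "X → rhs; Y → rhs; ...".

A->DAC, B->AD, C->CBB, D->DC

  step 2 ⇒ step 3: CBBADADDACDCDCDACCBB ⇒ CBB·AD·AD·DAC·DC·DAC·DC·DC·DAC·CBB·DC·CBB·DC·CBB·DC·DAC·CBB·CBB·AD·AD
    A ↦ DAC
    B ↦ AD
    C ↦ CBB
    D ↦ DC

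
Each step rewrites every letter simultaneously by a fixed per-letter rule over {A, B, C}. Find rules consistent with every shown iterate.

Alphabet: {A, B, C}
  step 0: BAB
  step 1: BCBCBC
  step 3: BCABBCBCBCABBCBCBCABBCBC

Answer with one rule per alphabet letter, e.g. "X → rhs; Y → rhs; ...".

  step 0 ⇒ step 1: BAB ⇒ BC·BC·BC
    A ↦ BC
    B ↦ BC
    C ↦ AB  (constrained at step 1)

A->BC, B->BC, C->AB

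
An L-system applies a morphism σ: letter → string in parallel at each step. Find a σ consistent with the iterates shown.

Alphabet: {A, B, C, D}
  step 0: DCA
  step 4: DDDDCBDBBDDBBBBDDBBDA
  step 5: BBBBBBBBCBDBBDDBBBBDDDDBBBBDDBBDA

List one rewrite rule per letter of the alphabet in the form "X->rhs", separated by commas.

  step 4 ⇒ step 5: DDDDCBDBBDDBBBBDDBBDA ⇒ BB·BB·BB·BB·CB·D·BB·D·D·BB·BB·D·D·D·D·BB·BB·D·D·BB·DA
    A ↦ DA
    B ↦ D
    C ↦ CB
    D ↦ BB

A->DA, B->D, C->CB, D->BB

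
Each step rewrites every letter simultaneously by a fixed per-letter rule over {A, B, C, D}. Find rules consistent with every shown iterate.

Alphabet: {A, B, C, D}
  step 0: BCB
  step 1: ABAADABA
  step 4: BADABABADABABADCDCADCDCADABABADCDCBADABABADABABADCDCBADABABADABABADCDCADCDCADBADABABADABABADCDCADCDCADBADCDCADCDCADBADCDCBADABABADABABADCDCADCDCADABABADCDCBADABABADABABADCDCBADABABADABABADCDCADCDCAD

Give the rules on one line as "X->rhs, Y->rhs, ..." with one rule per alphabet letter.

  step 0 ⇒ step 1: BCB ⇒ ABA·AD·ABA
    B ↦ ABA
    C ↦ AD
    A ↦ BAD  (constrained at step 1)
    D ↦ CDC  (constrained at step 1)

A->BAD, B->ABA, C->AD, D->CDC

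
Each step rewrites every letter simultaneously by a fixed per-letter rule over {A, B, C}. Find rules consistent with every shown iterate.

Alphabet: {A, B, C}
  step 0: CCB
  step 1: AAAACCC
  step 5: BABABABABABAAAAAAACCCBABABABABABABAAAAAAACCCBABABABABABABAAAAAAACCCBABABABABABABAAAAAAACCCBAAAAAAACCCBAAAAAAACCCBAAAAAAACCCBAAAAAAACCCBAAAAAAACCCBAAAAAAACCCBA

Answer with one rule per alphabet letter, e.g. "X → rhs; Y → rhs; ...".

  step 0 ⇒ step 1: CCB ⇒ AA·AA·CCC
    B ↦ CCC
    C ↦ AA
    A ↦ BA  (constrained at step 1)

A->BA, B->CCC, C->AA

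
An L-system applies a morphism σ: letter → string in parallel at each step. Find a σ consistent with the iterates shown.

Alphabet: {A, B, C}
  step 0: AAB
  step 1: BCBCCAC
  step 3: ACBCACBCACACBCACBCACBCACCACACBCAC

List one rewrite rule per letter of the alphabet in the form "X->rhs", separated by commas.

A->BC, B->CAC, C->AC

  step 0 ⇒ step 1: AAB ⇒ BC·BC·CAC
    A ↦ BC
    B ↦ CAC
    C ↦ AC  (constrained at step 1)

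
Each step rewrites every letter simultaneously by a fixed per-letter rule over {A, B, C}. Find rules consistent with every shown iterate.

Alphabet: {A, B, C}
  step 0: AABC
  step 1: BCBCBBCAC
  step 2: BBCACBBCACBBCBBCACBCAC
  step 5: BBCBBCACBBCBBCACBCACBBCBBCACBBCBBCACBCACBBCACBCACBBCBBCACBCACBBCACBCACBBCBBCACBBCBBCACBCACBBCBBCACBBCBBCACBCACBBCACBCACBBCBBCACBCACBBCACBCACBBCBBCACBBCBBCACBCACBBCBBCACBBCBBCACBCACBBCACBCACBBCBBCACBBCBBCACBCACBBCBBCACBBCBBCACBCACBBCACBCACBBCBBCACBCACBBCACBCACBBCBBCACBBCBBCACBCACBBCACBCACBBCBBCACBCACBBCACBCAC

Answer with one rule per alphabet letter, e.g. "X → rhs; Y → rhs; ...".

  step 1 ⇒ step 2: BCBCBBCAC ⇒ BBC·AC·BBC·AC·BBC·BBC·AC·BC·AC
    A ↦ BC
    B ↦ BBC
    C ↦ AC

A->BC, B->BBC, C->AC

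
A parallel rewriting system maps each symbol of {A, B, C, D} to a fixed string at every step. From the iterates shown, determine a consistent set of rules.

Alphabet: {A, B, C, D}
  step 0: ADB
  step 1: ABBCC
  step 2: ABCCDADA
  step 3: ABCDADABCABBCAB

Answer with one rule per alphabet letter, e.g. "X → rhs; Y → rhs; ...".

A->AB, B->C, C->DA, D->BC

  step 2 ⇒ step 3: ABCCDADA ⇒ AB·C·DA·DA·BC·AB·BC·AB
    A ↦ AB
    B ↦ C
    C ↦ DA
    D ↦ BC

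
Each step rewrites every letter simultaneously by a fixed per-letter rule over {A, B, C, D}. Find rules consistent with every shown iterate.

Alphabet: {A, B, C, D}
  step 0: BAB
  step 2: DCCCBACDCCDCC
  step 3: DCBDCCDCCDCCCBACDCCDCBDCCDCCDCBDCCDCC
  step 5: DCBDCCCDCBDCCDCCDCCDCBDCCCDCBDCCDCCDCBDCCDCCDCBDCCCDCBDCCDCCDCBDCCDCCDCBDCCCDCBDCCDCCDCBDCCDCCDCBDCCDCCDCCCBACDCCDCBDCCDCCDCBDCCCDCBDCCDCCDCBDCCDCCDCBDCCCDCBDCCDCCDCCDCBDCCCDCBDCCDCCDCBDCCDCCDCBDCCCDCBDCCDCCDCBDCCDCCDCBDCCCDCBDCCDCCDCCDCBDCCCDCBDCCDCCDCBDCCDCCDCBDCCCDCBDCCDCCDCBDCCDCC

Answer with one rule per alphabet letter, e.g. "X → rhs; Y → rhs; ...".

A->BAC, B->C, C->DCC, D->DCB

  step 2 ⇒ step 3: DCCCBACDCCDCC ⇒ DCB·DCC·DCC·DCC·C·BAC·DCC·DCB·DCC·DCC·DCB·DCC·DCC
    A ↦ BAC
    B ↦ C
    C ↦ DCC
    D ↦ DCB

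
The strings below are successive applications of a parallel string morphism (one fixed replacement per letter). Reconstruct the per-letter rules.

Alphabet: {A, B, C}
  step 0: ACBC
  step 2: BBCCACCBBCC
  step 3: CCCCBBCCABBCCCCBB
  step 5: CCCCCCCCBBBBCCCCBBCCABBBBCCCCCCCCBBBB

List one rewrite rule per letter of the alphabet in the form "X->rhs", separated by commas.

A->CCA, B->CC, C->B

  step 2 ⇒ step 3: BBCCACCBBCC ⇒ CC·CC·B·B·CCA·B·B·CC·CC·B·B
    A ↦ CCA
    B ↦ CC
    C ↦ B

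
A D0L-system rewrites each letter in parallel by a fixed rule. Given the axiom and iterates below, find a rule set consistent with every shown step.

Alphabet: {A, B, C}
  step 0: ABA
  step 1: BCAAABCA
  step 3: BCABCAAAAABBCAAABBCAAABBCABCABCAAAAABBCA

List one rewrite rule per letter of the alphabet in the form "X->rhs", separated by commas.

A->BCA, B->AA, C->B

  step 0 ⇒ step 1: ABA ⇒ BCA·AA·BCA
    A ↦ BCA
    B ↦ AA
    C ↦ B  (constrained at step 1)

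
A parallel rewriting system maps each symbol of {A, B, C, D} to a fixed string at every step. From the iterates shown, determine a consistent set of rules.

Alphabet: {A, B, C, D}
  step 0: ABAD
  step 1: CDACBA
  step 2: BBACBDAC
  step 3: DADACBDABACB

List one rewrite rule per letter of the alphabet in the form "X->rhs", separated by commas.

A->C, B->DA, C->B, D->BA

  step 2 ⇒ step 3: BBACBDAC ⇒ DA·DA·C·B·DA·BA·C·B
    A ↦ C
    B ↦ DA
    C ↦ B
    D ↦ BA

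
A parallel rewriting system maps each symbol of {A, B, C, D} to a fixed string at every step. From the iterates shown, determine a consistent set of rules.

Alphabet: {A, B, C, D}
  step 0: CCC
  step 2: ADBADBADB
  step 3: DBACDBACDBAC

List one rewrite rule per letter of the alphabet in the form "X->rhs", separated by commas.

A->DB, B->C, C->DA, D->A

  step 2 ⇒ step 3: ADBADBADB ⇒ DB·A·C·DB·A·C·DB·A·C
    A ↦ DB
    B ↦ C
    D ↦ A
    C ↦ DA  (constrained at step 0)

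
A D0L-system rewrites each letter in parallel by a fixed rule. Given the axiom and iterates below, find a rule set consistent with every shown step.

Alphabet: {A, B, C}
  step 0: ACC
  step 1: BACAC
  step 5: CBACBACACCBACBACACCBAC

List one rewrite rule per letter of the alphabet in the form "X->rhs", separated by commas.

A->B, B->C, C->AC

  step 0 ⇒ step 1: ACC ⇒ B·AC·AC
    A ↦ B
    C ↦ AC
    B ↦ C  (constrained at step 1)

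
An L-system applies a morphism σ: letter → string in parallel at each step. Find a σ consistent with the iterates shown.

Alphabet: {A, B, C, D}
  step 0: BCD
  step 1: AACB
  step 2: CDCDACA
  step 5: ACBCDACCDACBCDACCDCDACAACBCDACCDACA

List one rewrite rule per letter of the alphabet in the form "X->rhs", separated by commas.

  step 1 ⇒ step 2: AACB ⇒ CD·CD·AC·A
    A ↦ CD
    B ↦ A
    C ↦ AC
  step 0 ⇒ step 1: BCD ⇒ A·AC·B
    D ↦ B

A->CD, B->A, C->AC, D->B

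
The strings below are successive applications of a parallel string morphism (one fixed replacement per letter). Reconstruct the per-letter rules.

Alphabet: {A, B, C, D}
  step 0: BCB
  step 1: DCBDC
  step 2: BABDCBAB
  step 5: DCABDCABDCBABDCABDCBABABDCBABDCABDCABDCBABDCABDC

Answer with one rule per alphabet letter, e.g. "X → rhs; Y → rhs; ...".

  step 1 ⇒ step 2: DCBDC ⇒ BA·B·DC·BA·B
    B ↦ DC
    C ↦ B
    D ↦ BA
    A ↦ AB  (constrained at step 2)

A->AB, B->DC, C->B, D->BA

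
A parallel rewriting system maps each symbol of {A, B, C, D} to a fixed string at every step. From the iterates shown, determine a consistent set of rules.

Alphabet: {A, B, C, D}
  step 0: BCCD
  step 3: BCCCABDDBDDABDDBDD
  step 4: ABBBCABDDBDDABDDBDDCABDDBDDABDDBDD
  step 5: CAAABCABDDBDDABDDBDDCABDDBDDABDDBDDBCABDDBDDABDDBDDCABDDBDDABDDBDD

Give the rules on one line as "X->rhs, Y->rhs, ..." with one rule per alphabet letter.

A->C, B->A, C->B, D->BDD

  step 4 ⇒ step 5: ABBBCABDDBDDABDDBDDCABDDBDDABDDBDD ⇒ C·A·A·A·B·C·A·BDD·BDD·A·BDD·BDD·C·A·BDD·BDD·A·BDD·BDD·B·C·A·BDD·BDD·A·BDD·BDD·C·A·BDD·BDD·A·BDD·BDD
    A ↦ C
    B ↦ A
    C ↦ B
    D ↦ BDD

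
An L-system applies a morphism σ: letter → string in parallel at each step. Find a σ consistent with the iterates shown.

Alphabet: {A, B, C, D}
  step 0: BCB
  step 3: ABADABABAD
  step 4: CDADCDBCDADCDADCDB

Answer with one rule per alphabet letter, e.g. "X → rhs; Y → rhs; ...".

  step 3 ⇒ step 4: ABADABABAD ⇒ CD·AD·CD·B·CD·AD·CD·AD·CD·B
    A ↦ CD
    B ↦ AD
    D ↦ B
    C ↦ A  (constrained at step 0)

A->CD, B->AD, C->A, D->B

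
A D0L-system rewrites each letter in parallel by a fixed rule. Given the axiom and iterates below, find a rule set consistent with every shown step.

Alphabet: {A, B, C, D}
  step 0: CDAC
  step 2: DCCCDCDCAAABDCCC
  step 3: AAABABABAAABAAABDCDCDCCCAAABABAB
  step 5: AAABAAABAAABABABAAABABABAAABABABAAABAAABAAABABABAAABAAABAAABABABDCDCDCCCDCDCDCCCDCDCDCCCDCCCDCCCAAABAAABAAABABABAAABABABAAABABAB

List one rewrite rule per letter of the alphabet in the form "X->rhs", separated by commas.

  step 2 ⇒ step 3: DCCCDCDCAAABDCCC ⇒ AA·AB·AB·AB·AA·AB·AA·AB·DC·DC·DC·CC·AA·AB·AB·AB
    A ↦ DC
    B ↦ CC
    C ↦ AB
    D ↦ AA

A->DC, B->CC, C->AB, D->AA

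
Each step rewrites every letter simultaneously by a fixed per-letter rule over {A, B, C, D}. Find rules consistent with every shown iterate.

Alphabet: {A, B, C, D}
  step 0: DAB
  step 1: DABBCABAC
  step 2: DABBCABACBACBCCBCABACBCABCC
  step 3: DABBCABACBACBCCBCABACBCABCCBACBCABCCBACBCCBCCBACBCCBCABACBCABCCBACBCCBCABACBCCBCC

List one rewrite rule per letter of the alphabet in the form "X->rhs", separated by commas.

A->BCA, B->BAC, C->BCC, D->DAB

  step 2 ⇒ step 3: DABBCABACBACBCCBCABACBCABCC ⇒ DAB·BCA·BAC·BAC·BCC·BCA·BAC·BCA·BCC·BAC·BCA·BCC·BAC·BCC·BCC·BAC·BCC·BCA·BAC·BCA·BCC·BAC·BCC·BCA·BAC·BCC·BCC
    A ↦ BCA
    B ↦ BAC
    C ↦ BCC
    D ↦ DAB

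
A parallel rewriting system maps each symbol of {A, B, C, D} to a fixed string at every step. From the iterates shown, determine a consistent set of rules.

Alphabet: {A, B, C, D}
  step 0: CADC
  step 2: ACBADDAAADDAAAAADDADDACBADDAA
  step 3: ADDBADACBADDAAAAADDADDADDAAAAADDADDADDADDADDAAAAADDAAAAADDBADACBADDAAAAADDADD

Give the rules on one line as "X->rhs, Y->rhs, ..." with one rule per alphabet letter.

  step 2 ⇒ step 3: ACBADDAAADDAAAAADDADDACBADDAA ⇒ ADD·BAD·ACB·ADD·AA·AA·ADD·ADD·ADD·AA·AA·ADD·ADD·ADD·ADD·ADD·AA·AA·ADD·AA·AA·ADD·BAD·ACB·ADD·AA·AA·ADD·ADD
    A ↦ ADD
    B ↦ ACB
    C ↦ BAD
    D ↦ AA

A->ADD, B->ACB, C->BAD, D->AA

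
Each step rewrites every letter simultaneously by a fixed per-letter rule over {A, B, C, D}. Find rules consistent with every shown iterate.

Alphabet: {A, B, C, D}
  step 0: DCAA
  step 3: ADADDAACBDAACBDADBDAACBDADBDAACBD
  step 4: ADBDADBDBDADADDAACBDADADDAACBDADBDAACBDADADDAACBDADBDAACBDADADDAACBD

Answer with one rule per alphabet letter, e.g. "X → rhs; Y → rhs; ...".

  step 3 ⇒ step 4: ADADDAACBDAACBDADBDAACBDADBDAACBD ⇒ AD·BD·AD·BD·BD·AD·AD·D·AAC·BD·AD·AD·D·AAC·BD·AD·BD·AAC·BD·AD·AD·D·AAC·BD·AD·BD·AAC·BD·AD·AD·D·AAC·BD
    A ↦ AD
    B ↦ AAC
    C ↦ D
    D ↦ BD

A->AD, B->AAC, C->D, D->BD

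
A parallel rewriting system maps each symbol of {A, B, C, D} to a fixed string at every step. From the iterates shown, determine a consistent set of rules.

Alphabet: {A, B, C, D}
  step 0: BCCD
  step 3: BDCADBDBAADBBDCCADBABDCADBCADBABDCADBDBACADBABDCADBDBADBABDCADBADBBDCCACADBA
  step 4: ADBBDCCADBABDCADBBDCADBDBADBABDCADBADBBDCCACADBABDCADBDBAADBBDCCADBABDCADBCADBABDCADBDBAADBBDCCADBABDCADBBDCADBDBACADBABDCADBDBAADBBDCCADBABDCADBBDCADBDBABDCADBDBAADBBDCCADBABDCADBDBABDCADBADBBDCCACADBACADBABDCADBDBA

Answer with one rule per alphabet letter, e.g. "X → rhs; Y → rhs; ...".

A->DBA, B->ADB, C->CA, D->BDC

  step 3 ⇒ step 4: BDCADBDBAADBBDCCADBABDCADBCADBABDCADBDBACADBABDCADBDBADBABDCADBADBBDCCACADBA ⇒ ADB·BDC·CA·DBA·BDC·ADB·BDC·ADB·DBA·DBA·BDC·ADB·ADB·BDC·CA·CA·DBA·BDC·ADB·DBA·ADB·BDC·CA·DBA·BDC·ADB·CA·DBA·BDC·ADB·DBA·ADB·BDC·CA·DBA·BDC·ADB·BDC·ADB·DBA·CA·DBA·BDC·ADB·DBA·ADB·BDC·CA·DBA·BDC·ADB·BDC·ADB·DBA·BDC·ADB·DBA·ADB·BDC·CA·DBA·BDC·ADB·DBA·BDC·ADB·ADB·BDC·CA·CA·DBA·CA·DBA·BDC·ADB·DBA
    A ↦ DBA
    B ↦ ADB
    C ↦ CA
    D ↦ BDC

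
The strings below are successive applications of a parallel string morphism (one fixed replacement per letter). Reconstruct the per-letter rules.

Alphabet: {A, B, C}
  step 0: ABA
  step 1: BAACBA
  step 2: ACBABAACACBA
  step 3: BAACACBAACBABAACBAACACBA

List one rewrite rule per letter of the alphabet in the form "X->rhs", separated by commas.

A->BA, B->AC, C->AC

  step 2 ⇒ step 3: ACBABAACACBA ⇒ BA·AC·AC·BA·AC·BA·BA·AC·BA·AC·AC·BA
    A ↦ BA
    B ↦ AC
    C ↦ AC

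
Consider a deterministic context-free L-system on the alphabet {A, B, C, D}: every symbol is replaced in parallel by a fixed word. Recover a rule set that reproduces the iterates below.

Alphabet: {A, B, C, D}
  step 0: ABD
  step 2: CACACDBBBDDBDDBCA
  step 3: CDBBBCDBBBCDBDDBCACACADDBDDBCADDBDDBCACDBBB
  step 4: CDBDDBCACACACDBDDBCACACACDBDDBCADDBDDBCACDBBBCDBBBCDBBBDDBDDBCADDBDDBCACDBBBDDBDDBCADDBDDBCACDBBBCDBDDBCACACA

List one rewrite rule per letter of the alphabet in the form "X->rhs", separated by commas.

  step 3 ⇒ step 4: CDBBBCDBBBCDBDDBCACACADDBDDBCADDBDDBCACDBBB ⇒ CDB·DDB·CA·CA·CA·CDB·DDB·CA·CA·CA·CDB·DDB·CA·DDB·DDB·CA·CDB·BB·CDB·BB·CDB·BB·DDB·DDB·CA·DDB·DDB·CA·CDB·BB·DDB·DDB·CA·DDB·DDB·CA·CDB·BB·CDB·DDB·CA·CA·CA
    A ↦ BB
    B ↦ CA
    C ↦ CDB
    D ↦ DDB

A->BB, B->CA, C->CDB, D->DDB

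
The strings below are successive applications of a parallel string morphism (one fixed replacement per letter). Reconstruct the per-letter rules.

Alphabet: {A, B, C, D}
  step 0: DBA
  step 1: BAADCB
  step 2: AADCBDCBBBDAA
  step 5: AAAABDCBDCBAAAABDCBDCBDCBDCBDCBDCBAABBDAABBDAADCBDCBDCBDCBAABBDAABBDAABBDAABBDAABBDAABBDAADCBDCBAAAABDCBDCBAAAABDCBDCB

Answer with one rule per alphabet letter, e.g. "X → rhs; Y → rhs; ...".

A->DCB, B->AA, C->BD, D->B

  step 1 ⇒ step 2: BAADCB ⇒ AA·DCB·DCB·B·BD·AA
    A ↦ DCB
    B ↦ AA
    C ↦ BD
    D ↦ B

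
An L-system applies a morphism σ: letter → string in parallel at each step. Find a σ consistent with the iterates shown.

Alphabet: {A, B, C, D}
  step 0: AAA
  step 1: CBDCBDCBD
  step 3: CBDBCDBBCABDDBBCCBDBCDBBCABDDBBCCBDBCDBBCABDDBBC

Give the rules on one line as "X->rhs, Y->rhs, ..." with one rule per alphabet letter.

  step 0 ⇒ step 1: AAA ⇒ CBD·CBD·CBD
    A ↦ CBD
    B ↦ BC  (constrained at step 1)
    C ↦ ABD  (constrained at step 1)
    D ↦ DB  (constrained at step 1)

A->CBD, B->BC, C->ABD, D->DB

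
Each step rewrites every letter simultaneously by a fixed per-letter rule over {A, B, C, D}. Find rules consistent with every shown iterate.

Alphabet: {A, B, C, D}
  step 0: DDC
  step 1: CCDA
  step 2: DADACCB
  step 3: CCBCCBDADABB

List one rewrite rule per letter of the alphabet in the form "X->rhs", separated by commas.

A->CB, B->BB, C->DA, D->C

  step 2 ⇒ step 3: DADACCB ⇒ C·CB·C·CB·DA·DA·BB
    A ↦ CB
    B ↦ BB
    C ↦ DA
    D ↦ C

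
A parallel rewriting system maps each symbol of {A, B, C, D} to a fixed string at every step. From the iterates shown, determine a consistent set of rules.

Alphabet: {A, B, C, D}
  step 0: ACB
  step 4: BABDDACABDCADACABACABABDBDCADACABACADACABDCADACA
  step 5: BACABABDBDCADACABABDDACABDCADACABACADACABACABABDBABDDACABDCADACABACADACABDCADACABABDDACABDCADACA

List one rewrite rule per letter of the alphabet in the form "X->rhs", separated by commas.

A->CA, B->BA, C->DA, D->BD

  step 4 ⇒ step 5: BABDDACABDCADACABACABABDBDCADACABACADACABDCADACA ⇒ BA·CA·BA·BD·BD·CA·DA·CA·BA·BD·DA·CA·BD·CA·DA·CA·BA·CA·DA·CA·BA·CA·BA·BD·BA·BD·DA·CA·BD·CA·DA·CA·BA·CA·DA·CA·BD·CA·DA·CA·BA·BD·DA·CA·BD·CA·DA·CA
    A ↦ CA
    B ↦ BA
    C ↦ DA
    D ↦ BD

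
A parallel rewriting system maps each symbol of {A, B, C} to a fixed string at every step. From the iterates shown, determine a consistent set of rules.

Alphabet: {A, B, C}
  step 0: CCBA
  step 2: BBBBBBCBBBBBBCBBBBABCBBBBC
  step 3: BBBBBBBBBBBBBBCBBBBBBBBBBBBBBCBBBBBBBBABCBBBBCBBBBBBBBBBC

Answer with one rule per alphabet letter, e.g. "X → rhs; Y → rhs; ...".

A->ABC, B->BB, C->BBC

  step 2 ⇒ step 3: BBBBBBCBBBBBBCBBBBABCBBBBC ⇒ BB·BB·BB·BB·BB·BB·BBC·BB·BB·BB·BB·BB·BB·BBC·BB·BB·BB·BB·ABC·BB·BBC·BB·BB·BB·BB·BBC
    A ↦ ABC
    B ↦ BB
    C ↦ BBC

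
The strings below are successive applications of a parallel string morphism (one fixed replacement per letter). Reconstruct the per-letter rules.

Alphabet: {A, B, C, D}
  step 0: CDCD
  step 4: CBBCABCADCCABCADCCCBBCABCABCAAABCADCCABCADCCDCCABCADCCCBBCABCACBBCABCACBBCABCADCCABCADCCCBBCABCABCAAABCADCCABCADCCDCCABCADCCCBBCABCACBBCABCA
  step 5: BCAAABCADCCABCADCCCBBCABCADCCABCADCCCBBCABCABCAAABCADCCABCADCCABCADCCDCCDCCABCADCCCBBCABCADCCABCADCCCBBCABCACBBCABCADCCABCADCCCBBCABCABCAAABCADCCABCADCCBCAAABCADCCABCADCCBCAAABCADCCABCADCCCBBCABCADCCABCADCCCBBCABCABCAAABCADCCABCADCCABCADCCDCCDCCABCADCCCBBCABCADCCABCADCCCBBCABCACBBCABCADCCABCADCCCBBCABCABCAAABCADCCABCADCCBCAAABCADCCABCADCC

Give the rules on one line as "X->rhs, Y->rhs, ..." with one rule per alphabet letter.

A->DCC, B->A, C->BCA, D->CB

  step 4 ⇒ step 5: CBBCABCADCCABCADCCCBBCABCABCAAABCADCCABCADCCDCCABCADCCCBBCABCACBBCABCACBBCABCADCCABCADCCCBBCABCABCAAABCADCCABCADCCDCCABCADCCCBBCABCACBBCABCA ⇒ BCA·A·A·BCA·DCC·A·BCA·DCC·CB·BCA·BCA·DCC·A·BCA·DCC·CB·BCA·BCA·BCA·A·A·BCA·DCC·A·BCA·DCC·A·BCA·DCC·DCC·DCC·A·BCA·DCC·CB·BCA·BCA·DCC·A·BCA·DCC·CB·BCA·BCA·CB·BCA·BCA·DCC·A·BCA·DCC·CB·BCA·BCA·BCA·A·A·BCA·DCC·A·BCA·DCC·BCA·A·A·BCA·DCC·A·BCA·DCC·BCA·A·A·BCA·DCC·A·BCA·DCC·CB·BCA·BCA·DCC·A·BCA·DCC·CB·BCA·BCA·BCA·A·A·BCA·DCC·A·BCA·DCC·A·BCA·DCC·DCC·DCC·A·BCA·DCC·CB·BCA·BCA·DCC·A·BCA·DCC·CB·BCA·BCA·CB·BCA·BCA·DCC·A·BCA·DCC·CB·BCA·BCA·BCA·A·A·BCA·DCC·A·BCA·DCC·BCA·A·A·BCA·DCC·A·BCA·DCC
    A ↦ DCC
    B ↦ A
    C ↦ BCA
    D ↦ CB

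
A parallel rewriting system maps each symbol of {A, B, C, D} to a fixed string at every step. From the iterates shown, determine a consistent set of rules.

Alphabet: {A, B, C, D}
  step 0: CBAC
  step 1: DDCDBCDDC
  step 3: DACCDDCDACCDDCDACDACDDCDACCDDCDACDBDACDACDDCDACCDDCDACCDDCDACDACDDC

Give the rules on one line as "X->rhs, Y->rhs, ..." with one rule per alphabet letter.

  step 0 ⇒ step 1: CBAC ⇒ DDC·DB·C·DDC
    A ↦ C
    B ↦ DB
    C ↦ DDC
    D ↦ DAC  (constrained at step 1)

A->C, B->DB, C->DDC, D->DAC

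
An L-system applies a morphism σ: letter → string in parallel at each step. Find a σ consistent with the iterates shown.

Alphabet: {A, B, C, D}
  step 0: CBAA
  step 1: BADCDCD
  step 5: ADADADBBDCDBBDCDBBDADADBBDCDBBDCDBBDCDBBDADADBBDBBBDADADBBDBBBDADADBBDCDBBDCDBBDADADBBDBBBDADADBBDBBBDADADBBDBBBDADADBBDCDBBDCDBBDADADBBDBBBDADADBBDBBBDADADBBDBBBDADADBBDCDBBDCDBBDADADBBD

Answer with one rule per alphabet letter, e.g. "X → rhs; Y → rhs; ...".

A->CD, B->AD, C->B, D->BBD

  step 0 ⇒ step 1: CBAA ⇒ B·AD·CD·CD
    A ↦ CD
    B ↦ AD
    C ↦ B
    D ↦ BBD  (constrained at step 1)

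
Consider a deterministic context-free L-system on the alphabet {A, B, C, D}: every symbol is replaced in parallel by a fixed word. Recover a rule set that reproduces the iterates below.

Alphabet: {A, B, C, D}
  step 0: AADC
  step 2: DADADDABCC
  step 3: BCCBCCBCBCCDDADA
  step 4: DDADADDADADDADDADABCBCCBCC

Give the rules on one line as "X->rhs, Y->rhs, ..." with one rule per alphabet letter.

A->C, B->D, C->DA, D->BC

  step 3 ⇒ step 4: BCCBCCBCBCCDDADA ⇒ D·DA·DA·D·DA·DA·D·DA·D·DA·DA·BC·BC·C·BC·C
    A ↦ C
    B ↦ D
    C ↦ DA
    D ↦ BC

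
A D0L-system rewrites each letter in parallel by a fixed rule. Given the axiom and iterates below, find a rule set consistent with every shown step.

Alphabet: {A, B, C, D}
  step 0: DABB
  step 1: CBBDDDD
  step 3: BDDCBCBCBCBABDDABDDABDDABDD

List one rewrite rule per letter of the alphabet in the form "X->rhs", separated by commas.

A->B, B->DD, C->AB, D->CB

  step 0 ⇒ step 1: DABB ⇒ CB·B·DD·DD
    A ↦ B
    B ↦ DD
    D ↦ CB
    C ↦ AB  (constrained at step 1)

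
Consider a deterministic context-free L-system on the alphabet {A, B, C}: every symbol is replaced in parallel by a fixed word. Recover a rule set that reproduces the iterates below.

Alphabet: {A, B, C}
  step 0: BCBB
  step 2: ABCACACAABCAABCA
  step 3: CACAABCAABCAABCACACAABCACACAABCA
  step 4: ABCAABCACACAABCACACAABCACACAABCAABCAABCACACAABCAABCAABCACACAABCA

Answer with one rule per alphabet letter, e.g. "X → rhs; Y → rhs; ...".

  step 3 ⇒ step 4: CACAABCAABCAABCACACAABCACACAABCA ⇒ AB·CA·AB·CA·CA·CA·AB·CA·CA·CA·AB·CA·CA·CA·AB·CA·AB·CA·AB·CA·CA·CA·AB·CA·AB·CA·AB·CA·CA·CA·AB·CA
    A ↦ CA
    B ↦ CA
    C ↦ AB

A->CA, B->CA, C->AB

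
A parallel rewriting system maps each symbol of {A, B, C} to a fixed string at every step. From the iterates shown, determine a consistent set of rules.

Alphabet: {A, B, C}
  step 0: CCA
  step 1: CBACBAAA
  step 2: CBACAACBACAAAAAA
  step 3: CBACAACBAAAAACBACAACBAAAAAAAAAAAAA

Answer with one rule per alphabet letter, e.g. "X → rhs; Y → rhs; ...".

A->AA, B->C, C->CBA

  step 2 ⇒ step 3: CBACAACBACAAAAAA ⇒ CBA·C·AA·CBA·AA·AA·CBA·C·AA·CBA·AA·AA·AA·AA·AA·AA
    A ↦ AA
    B ↦ C
    C ↦ CBA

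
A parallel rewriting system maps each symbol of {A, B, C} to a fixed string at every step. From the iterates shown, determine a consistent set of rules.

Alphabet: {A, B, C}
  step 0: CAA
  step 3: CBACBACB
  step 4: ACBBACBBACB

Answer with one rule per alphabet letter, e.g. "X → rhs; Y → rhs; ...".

A->B, B->CB, C->A

  step 3 ⇒ step 4: CBACBACB ⇒ A·CB·B·A·CB·B·A·CB
    A ↦ B
    B ↦ CB
    C ↦ A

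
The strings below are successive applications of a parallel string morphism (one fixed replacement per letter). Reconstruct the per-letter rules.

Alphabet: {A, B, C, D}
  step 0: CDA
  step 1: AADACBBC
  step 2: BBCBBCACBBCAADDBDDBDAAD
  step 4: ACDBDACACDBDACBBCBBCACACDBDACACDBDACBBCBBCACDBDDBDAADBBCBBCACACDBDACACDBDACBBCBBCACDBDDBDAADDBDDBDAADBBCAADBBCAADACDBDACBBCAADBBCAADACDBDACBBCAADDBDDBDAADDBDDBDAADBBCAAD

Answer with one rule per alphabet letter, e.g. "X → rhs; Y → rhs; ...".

  step 1 ⇒ step 2: AADACBBC ⇒ BBC·BBC·AC·BBC·AAD·DBD·DBD·AAD
    A ↦ BBC
    B ↦ DBD
    C ↦ AAD
    D ↦ AC

A->BBC, B->DBD, C->AAD, D->AC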